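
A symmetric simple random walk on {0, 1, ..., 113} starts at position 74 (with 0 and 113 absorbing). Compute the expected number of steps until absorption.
E[τ | X_0 = 74] = 2886

Let v_k = E[τ | X_0 = k]. Boundary: v_0 = v_113 = 0. Recurrence: v_k = 1 + (v_{k-1} + v_{k+1})/2 for 1 ≤ k ≤ 112. The particular solution to v_k − (v_{k-1} + v_{k+1})/2 = 1 is v_k = −k^2. Adding homogeneous solution A + B k and matching boundaries gives v_k = k (113 − k). Substituting k = 74: v_74 = 74 · 39 = 2886.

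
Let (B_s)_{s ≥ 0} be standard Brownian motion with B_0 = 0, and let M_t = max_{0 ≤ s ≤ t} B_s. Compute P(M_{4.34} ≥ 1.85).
P(M_{4.34} ≥ 1.85) = 2·P(B_{4.34} ≥ 1.85) = 2(1 − Φ(1.85/√4.34)) ≈ 0.3745

By the reflection principle for Brownian motion, P(M_t ≥ a) = 2 · P(B_t ≥ a) for a ≥ 0. Since B_t ~ N(0, t), P(B_t ≥ 1.85) = 1 − Φ(1.85/√t) = 1 − Φ(1.85/√4.34) = 1 − Φ(0.8880). So
  P(M_{4.34} ≥ 1.85) = 2(1 − Φ(0.8880)) ≈ 0.3745.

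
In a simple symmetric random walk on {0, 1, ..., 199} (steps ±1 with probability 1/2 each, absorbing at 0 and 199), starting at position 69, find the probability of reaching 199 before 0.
P(hit 199 before 0) = 69/199

Let u_k = P(hit 199 before 0 | start at k). Then u_0 = 0, u_199 = 1, and u_k = u_{k-1}/2 + u_{k+1}/2 for 1 ≤ k ≤ 198. This harmonic recurrence is solved by u_k = k/199, giving u_69 = 69/199.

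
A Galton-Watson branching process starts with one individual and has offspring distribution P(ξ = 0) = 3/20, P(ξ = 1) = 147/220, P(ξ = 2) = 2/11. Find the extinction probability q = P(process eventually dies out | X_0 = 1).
q = 33/40

The pgf is f(s) = 3/20 + 147/220·s + 2/11·s². The extinction probability q is the smallest fixed point of f in [0, 1]. Setting s = f(s):
  2/11·s² + (147/220 − 1)·s + 3/20 = 0
  2/11·s² − (3/20 + 2/11)·s + 3/20 = 0
which factors as (s − 1)·(2/11·s − 3/20) = 0, giving roots s = 1 and s = (3/20)/(2/11) = 33/40.
Mean offspring μ = 147/220 + 2·2/11 = 227/220 > 1 (supercritical), so q < 1. The extinction probability is the smaller root: q = (3/20)/(2/11) = 33/40.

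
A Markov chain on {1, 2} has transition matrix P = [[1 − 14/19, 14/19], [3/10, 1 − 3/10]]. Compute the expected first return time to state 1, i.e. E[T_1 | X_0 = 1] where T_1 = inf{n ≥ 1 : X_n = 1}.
E[T_1 | X_0 = 1] = 1/π_1 = 197/57

For an irreducible recurrent Markov chain with stationary distribution π, E[T_i | X_0 = i] = 1/π_i (Kac's formula). Here π_1 = (3/10)/(14/19 + 3/10) = (3/10)/(197/190) = 57/197, so E[T_1 | X_0 = 1] = 1/π_1 = (14/19 + 3/10)/(3/10) = (197/190)/(3/10) = 197/57.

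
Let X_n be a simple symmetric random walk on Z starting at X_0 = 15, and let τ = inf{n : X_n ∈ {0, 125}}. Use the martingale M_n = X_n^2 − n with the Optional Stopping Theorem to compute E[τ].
E[τ] = 1650

M_n = X_n^2 − n is a martingale (since E[X_{n+1}^2 | F_n] = X_n^2 + 1). By OST (τ has finite mean in a bounded region), E[M_τ] = E[M_0] = X_0^2 − 0 = 15^2 = 225. Also E[M_τ] = E[X_τ^2] − E[τ]. The walk exits at 0 or 125, with P(hit 125 first) = 15/125, so E[X_τ^2] = 125^2 · 15/125 + 0 = 1875. Thus E[τ] = E[X_τ^2] − E[M_τ] = 1875 − 225 = 1650 = 15(125 − 15) = 1650.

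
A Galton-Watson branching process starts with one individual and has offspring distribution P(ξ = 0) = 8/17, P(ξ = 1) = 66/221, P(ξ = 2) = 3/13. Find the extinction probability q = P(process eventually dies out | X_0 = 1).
q = 1

Mean offspring μ = 0·8/17 + 1·66/221 + 2·3/13 = 168/221 ≤ 1. For μ ≤ 1 with offspring not concentrated at 1, the Galton-Watson process goes extinct almost surely, so q = 1.
(Algebraic check: The pgf is f(s) = 8/17 + 66/221·s + 3/13·s². The extinction probability q is the smallest fixed point of f in [0, 1]. Setting s = f(s):
  3/13·s² + (66/221 − 1)·s + 8/17 = 0
  3/13·s² − (8/17 + 3/13)·s + 8/17 = 0
which factors as (s − 1)·(3/13·s − 8/17) = 0, giving roots s = 1 and s = (8/17)/(3/13) = 104/51. Since 104/51 ≥ 1, the smallest root in [0, 1] is s = 1.)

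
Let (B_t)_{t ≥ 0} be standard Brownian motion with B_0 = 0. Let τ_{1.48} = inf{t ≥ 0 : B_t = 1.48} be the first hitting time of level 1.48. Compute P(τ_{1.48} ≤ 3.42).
P(τ_{1.48} ≤ 3.42) = 2(1 − Φ(1.48/√3.42)) = 2(1 − Φ(0.8003)) ≈ 0.4235

By the reflection principle for standard BM, P(τ_b ≤ t) = 2 · P(B_t ≥ b). Since B_t ~ N(0, t), P(B_t ≥ 1.48) = 1 − Φ(1.48/√t) = 1 − Φ(1.48/√3.42) = 1 − Φ(0.8003) ≈ 0.21177. Doubling: P(τ_{1.48} ≤ 3.42) ≈ 2 · 0.21177 = 0.42354 ≈ 0.4235.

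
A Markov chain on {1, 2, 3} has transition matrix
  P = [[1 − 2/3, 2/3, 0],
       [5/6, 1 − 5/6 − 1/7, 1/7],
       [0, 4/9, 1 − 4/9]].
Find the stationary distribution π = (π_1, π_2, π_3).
π = (35/72, 7/18, 1/8)

This is a birth-death chain on three states, which satisfies detailed balance: π_1 · P_{12} = π_2 · P_{21} and π_2 · P_{23} = π_3 · P_{32}.
From π_1 · 2/3 = π_2 · 5/6: π_2/π_1 = (2/3)/(5/6) = 4/5.
From π_2 · 1/7 = π_3 · 4/9: π_3/π_2 = (1/7)/(4/9) = 9/28.
Take π_1 proportional to 1; then unnormalized π = (1, 4/5, 9/35). Normalize by dividing by the sum 72/35:
  π = (35/72, 7/18, 1/8).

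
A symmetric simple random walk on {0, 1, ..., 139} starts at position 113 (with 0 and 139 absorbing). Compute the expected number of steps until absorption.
E[τ | X_0 = 113] = 2938

Let v_k = E[τ | X_0 = k]. Boundary: v_0 = v_139 = 0. Recurrence: v_k = 1 + (v_{k-1} + v_{k+1})/2 for 1 ≤ k ≤ 138. The particular solution to v_k − (v_{k-1} + v_{k+1})/2 = 1 is v_k = −k^2. Adding homogeneous solution A + B k and matching boundaries gives v_k = k (139 − k). Substituting k = 113: v_113 = 113 · 26 = 2938.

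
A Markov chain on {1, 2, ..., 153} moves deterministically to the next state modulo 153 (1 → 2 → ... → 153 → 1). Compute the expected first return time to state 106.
E[T_106 | X_0 = 106] = 153

The chain cycles deterministically, so starting at state 106 it returns in exactly 153 steps. Equivalently, the stationary distribution is uniform π_j = 1/153 for every state j, so by Kac's formula E[T_106] = 1/π_106 = 153.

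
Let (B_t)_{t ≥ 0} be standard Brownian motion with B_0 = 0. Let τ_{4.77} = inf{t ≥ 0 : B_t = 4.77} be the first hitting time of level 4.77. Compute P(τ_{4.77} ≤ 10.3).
P(τ_{4.77} ≤ 10.3) = 2(1 − Φ(4.77/√10.3)) = 2(1 − Φ(1.4863)) ≈ 0.1372

By the reflection principle for standard BM, P(τ_b ≤ t) = 2 · P(B_t ≥ b). Since B_t ~ N(0, t), P(B_t ≥ 4.77) = 1 − Φ(4.77/√t) = 1 − Φ(4.77/√10.3) = 1 − Φ(1.4863) ≈ 0.06860. Doubling: P(τ_{4.77} ≤ 10.3) ≈ 2 · 0.06860 = 0.13720 ≈ 0.1372.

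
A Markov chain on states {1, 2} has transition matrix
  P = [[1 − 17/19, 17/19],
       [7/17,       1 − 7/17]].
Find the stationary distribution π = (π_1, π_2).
π_1 = 133/422, π_2 = 289/422

Solve πP = π with π_1 + π_2 = 1. From πP = π: π_1 · (1 − 17/19) + π_2 · 7/17 = π_1 ⇒ π_2 · 7/17 = π_1 · 17/19 ⇒ π_2/π_1 = (17/19)/(7/17) = 289/133. Together with π_1 + π_2 = 1:
  π_1 = (7/17)/(17/19 + 7/17) = (7/17)/(422/323) = 133/422,
  π_2 = (17/19)/(17/19 + 7/17) = (17/19)/(422/323) = 289/422.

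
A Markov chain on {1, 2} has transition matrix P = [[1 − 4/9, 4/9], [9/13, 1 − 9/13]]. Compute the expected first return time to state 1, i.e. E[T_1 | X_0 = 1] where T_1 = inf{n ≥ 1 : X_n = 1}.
E[T_1 | X_0 = 1] = 1/π_1 = 133/81

For an irreducible recurrent Markov chain with stationary distribution π, E[T_i | X_0 = i] = 1/π_i (Kac's formula). Here π_1 = (9/13)/(4/9 + 9/13) = (9/13)/(133/117) = 81/133, so E[T_1 | X_0 = 1] = 1/π_1 = (4/9 + 9/13)/(9/13) = (133/117)/(9/13) = 133/81.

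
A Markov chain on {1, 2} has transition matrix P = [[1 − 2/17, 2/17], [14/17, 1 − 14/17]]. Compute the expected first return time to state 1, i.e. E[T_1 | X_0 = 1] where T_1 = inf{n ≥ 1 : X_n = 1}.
E[T_1 | X_0 = 1] = 1/π_1 = 8/7

For an irreducible recurrent Markov chain with stationary distribution π, E[T_i | X_0 = i] = 1/π_i (Kac's formula). Here π_1 = (14/17)/(2/17 + 14/17) = (14/17)/(16/17) = 7/8, so E[T_1 | X_0 = 1] = 1/π_1 = (2/17 + 14/17)/(14/17) = (16/17)/(14/17) = 8/7.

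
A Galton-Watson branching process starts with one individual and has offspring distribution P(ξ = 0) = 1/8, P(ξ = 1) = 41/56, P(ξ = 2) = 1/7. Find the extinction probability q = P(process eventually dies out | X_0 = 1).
q = 7/8

The pgf is f(s) = 1/8 + 41/56·s + 1/7·s². The extinction probability q is the smallest fixed point of f in [0, 1]. Setting s = f(s):
  1/7·s² + (41/56 − 1)·s + 1/8 = 0
  1/7·s² − (1/8 + 1/7)·s + 1/8 = 0
which factors as (s − 1)·(1/7·s − 1/8) = 0, giving roots s = 1 and s = (1/8)/(1/7) = 7/8.
Mean offspring μ = 41/56 + 2·1/7 = 57/56 > 1 (supercritical), so q < 1. The extinction probability is the smaller root: q = (1/8)/(1/7) = 7/8.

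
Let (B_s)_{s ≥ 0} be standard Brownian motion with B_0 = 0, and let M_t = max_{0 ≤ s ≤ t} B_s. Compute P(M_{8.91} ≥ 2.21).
P(M_{8.91} ≥ 2.21) = 2·P(B_{8.91} ≥ 2.21) = 2(1 − Φ(2.21/√8.91)) ≈ 0.4591

By the reflection principle for Brownian motion, P(M_t ≥ a) = 2 · P(B_t ≥ a) for a ≥ 0. Since B_t ~ N(0, t), P(B_t ≥ 2.21) = 1 − Φ(2.21/√t) = 1 − Φ(2.21/√8.91) = 1 − Φ(0.7404). So
  P(M_{8.91} ≥ 2.21) = 2(1 − Φ(0.7404)) ≈ 0.4591.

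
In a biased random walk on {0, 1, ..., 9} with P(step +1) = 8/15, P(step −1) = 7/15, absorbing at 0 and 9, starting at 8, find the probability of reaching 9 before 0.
P(hit 9 before 0) = (1 − (7/8)^8) / (1 − (7/8)^9) = 88099320/93864121

Let u_k denote P(reach 9 before 0 | start at k). Boundary: u_0 = 0, u_9 = 1. Recurrence: u_k = 8/15·u_{k+1} + 7/15·u_{k-1} for 1 ≤ k ≤ 8. Try u_k = A + B·r^k with r = q/p = (7/15)/(8/15) = 7/8. Substitution satisfies the recurrence; boundary conditions give:
  u_k = (1 − r^k) / (1 − r^N) = (1 − (7/8)^8) / (1 − (7/8)^9) = 88099320/93864121.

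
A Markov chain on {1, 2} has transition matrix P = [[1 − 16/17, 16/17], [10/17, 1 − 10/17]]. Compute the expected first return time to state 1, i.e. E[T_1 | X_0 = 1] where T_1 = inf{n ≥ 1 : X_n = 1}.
E[T_1 | X_0 = 1] = 1/π_1 = 13/5

For an irreducible recurrent Markov chain with stationary distribution π, E[T_i | X_0 = i] = 1/π_i (Kac's formula). Here π_1 = (10/17)/(16/17 + 10/17) = (10/17)/(26/17) = 5/13, so E[T_1 | X_0 = 1] = 1/π_1 = (16/17 + 10/17)/(10/17) = (26/17)/(10/17) = 13/5.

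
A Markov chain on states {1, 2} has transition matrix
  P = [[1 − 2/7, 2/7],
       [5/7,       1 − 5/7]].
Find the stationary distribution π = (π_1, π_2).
π_1 = 5/7, π_2 = 2/7

Solve πP = π with π_1 + π_2 = 1. From πP = π: π_1 · (1 − 2/7) + π_2 · 5/7 = π_1 ⇒ π_2 · 5/7 = π_1 · 2/7 ⇒ π_2/π_1 = (2/7)/(5/7) = 2/5. Together with π_1 + π_2 = 1:
  π_1 = (5/7)/(2/7 + 5/7) = (5/7)/(1) = 5/7,
  π_2 = (2/7)/(2/7 + 5/7) = (2/7)/(1) = 2/7.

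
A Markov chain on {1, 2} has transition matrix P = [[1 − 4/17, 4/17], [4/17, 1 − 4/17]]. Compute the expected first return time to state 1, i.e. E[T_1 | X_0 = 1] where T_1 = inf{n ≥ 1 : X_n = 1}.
E[T_1 | X_0 = 1] = 1/π_1 = 2

For an irreducible recurrent Markov chain with stationary distribution π, E[T_i | X_0 = i] = 1/π_i (Kac's formula). Here π_1 = (4/17)/(4/17 + 4/17) = (4/17)/(8/17) = 1/2, so E[T_1 | X_0 = 1] = 1/π_1 = (4/17 + 4/17)/(4/17) = (8/17)/(4/17) = 2.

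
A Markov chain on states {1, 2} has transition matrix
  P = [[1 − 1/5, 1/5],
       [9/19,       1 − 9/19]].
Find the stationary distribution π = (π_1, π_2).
π_1 = 45/64, π_2 = 19/64

Solve πP = π with π_1 + π_2 = 1. From πP = π: π_1 · (1 − 1/5) + π_2 · 9/19 = π_1 ⇒ π_2 · 9/19 = π_1 · 1/5 ⇒ π_2/π_1 = (1/5)/(9/19) = 19/45. Together with π_1 + π_2 = 1:
  π_1 = (9/19)/(1/5 + 9/19) = (9/19)/(64/95) = 45/64,
  π_2 = (1/5)/(1/5 + 9/19) = (1/5)/(64/95) = 19/64.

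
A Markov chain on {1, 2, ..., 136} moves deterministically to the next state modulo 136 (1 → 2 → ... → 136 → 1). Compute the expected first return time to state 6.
E[T_6 | X_0 = 6] = 136

The chain cycles deterministically, so starting at state 6 it returns in exactly 136 steps. Equivalently, the stationary distribution is uniform π_j = 1/136 for every state j, so by Kac's formula E[T_6] = 1/π_6 = 136.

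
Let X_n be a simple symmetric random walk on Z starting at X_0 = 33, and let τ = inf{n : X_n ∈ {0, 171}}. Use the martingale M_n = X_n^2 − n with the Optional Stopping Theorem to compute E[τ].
E[τ] = 4554

M_n = X_n^2 − n is a martingale (since E[X_{n+1}^2 | F_n] = X_n^2 + 1). By OST (τ has finite mean in a bounded region), E[M_τ] = E[M_0] = X_0^2 − 0 = 33^2 = 1089. Also E[M_τ] = E[X_τ^2] − E[τ]. The walk exits at 0 or 171, with P(hit 171 first) = 33/171, so E[X_τ^2] = 171^2 · 33/171 + 0 = 5643. Thus E[τ] = E[X_τ^2] − E[M_τ] = 5643 − 1089 = 4554 = 33(171 − 33) = 4554.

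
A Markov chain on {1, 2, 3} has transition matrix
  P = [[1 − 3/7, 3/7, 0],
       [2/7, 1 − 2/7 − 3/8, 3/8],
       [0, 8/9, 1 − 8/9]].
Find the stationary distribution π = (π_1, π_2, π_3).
π = (128/401, 192/401, 81/401)

This is a birth-death chain on three states, which satisfies detailed balance: π_1 · P_{12} = π_2 · P_{21} and π_2 · P_{23} = π_3 · P_{32}.
From π_1 · 3/7 = π_2 · 2/7: π_2/π_1 = (3/7)/(2/7) = 3/2.
From π_2 · 3/8 = π_3 · 8/9: π_3/π_2 = (3/8)/(8/9) = 27/64.
Take π_1 proportional to 1; then unnormalized π = (1, 3/2, 81/128). Normalize by dividing by the sum 401/128:
  π = (128/401, 192/401, 81/401).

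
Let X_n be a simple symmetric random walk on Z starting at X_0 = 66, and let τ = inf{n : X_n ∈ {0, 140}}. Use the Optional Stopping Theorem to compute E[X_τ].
E[X_τ] = 66

X_n is a martingale and τ is a bounded-mean stopping time (indeed τ is finite a.s. with bounded expectation since the walk is in a bounded region). By the OST, E[X_τ] = E[X_0] = 66. Equivalently: E[X_τ] = 140 · P(hit 140 first) + 0 · P(hit 0 first) = 140 · (66/140) = 66.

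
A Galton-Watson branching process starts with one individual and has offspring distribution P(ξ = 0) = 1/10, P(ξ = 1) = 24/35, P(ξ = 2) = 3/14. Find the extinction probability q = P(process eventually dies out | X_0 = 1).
q = 7/15

The pgf is f(s) = 1/10 + 24/35·s + 3/14·s². The extinction probability q is the smallest fixed point of f in [0, 1]. Setting s = f(s):
  3/14·s² + (24/35 − 1)·s + 1/10 = 0
  3/14·s² − (1/10 + 3/14)·s + 1/10 = 0
which factors as (s − 1)·(3/14·s − 1/10) = 0, giving roots s = 1 and s = (1/10)/(3/14) = 7/15.
Mean offspring μ = 24/35 + 2·3/14 = 39/35 > 1 (supercritical), so q < 1. The extinction probability is the smaller root: q = (1/10)/(3/14) = 7/15.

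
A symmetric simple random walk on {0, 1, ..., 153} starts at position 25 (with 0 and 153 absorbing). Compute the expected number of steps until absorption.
E[τ | X_0 = 25] = 3200

Let v_k = E[τ | X_0 = k]. Boundary: v_0 = v_153 = 0. Recurrence: v_k = 1 + (v_{k-1} + v_{k+1})/2 for 1 ≤ k ≤ 152. The particular solution to v_k − (v_{k-1} + v_{k+1})/2 = 1 is v_k = −k^2. Adding homogeneous solution A + B k and matching boundaries gives v_k = k (153 − k). Substituting k = 25: v_25 = 25 · 128 = 3200.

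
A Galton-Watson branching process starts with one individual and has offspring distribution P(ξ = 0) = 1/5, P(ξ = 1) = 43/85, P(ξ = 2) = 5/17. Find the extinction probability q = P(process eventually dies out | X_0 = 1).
q = 17/25

The pgf is f(s) = 1/5 + 43/85·s + 5/17·s². The extinction probability q is the smallest fixed point of f in [0, 1]. Setting s = f(s):
  5/17·s² + (43/85 − 1)·s + 1/5 = 0
  5/17·s² − (1/5 + 5/17)·s + 1/5 = 0
which factors as (s − 1)·(5/17·s − 1/5) = 0, giving roots s = 1 and s = (1/5)/(5/17) = 17/25.
Mean offspring μ = 43/85 + 2·5/17 = 93/85 > 1 (supercritical), so q < 1. The extinction probability is the smaller root: q = (1/5)/(5/17) = 17/25.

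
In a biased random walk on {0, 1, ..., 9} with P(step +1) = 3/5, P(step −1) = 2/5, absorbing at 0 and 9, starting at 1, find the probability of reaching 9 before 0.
P(hit 9 before 0) = (1 − (2/3)^1) / (1 − (2/3)^9) = 6561/19171

Let u_k denote P(reach 9 before 0 | start at k). Boundary: u_0 = 0, u_9 = 1. Recurrence: u_k = 3/5·u_{k+1} + 2/5·u_{k-1} for 1 ≤ k ≤ 8. Try u_k = A + B·r^k with r = q/p = (2/5)/(3/5) = 2/3. Substitution satisfies the recurrence; boundary conditions give:
  u_k = (1 − r^k) / (1 − r^N) = (1 − (2/3)^1) / (1 − (2/3)^9) = 6561/19171.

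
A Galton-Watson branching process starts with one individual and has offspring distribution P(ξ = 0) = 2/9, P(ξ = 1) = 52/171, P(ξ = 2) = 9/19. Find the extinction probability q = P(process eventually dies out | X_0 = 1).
q = 38/81

The pgf is f(s) = 2/9 + 52/171·s + 9/19·s². The extinction probability q is the smallest fixed point of f in [0, 1]. Setting s = f(s):
  9/19·s² + (52/171 − 1)·s + 2/9 = 0
  9/19·s² − (2/9 + 9/19)·s + 2/9 = 0
which factors as (s − 1)·(9/19·s − 2/9) = 0, giving roots s = 1 and s = (2/9)/(9/19) = 38/81.
Mean offspring μ = 52/171 + 2·9/19 = 214/171 > 1 (supercritical), so q < 1. The extinction probability is the smaller root: q = (2/9)/(9/19) = 38/81.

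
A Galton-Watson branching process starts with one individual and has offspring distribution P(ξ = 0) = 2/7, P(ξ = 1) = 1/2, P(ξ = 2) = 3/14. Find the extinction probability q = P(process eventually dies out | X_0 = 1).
q = 1

Mean offspring μ = 0·2/7 + 1·1/2 + 2·3/14 = 13/14 ≤ 1. For μ ≤ 1 with offspring not concentrated at 1, the Galton-Watson process goes extinct almost surely, so q = 1.
(Algebraic check: The pgf is f(s) = 2/7 + 1/2·s + 3/14·s². The extinction probability q is the smallest fixed point of f in [0, 1]. Setting s = f(s):
  3/14·s² + (1/2 − 1)·s + 2/7 = 0
  3/14·s² − (2/7 + 3/14)·s + 2/7 = 0
which factors as (s − 1)·(3/14·s − 2/7) = 0, giving roots s = 1 and s = (2/7)/(3/14) = 4/3. Since 4/3 ≥ 1, the smallest root in [0, 1] is s = 1.)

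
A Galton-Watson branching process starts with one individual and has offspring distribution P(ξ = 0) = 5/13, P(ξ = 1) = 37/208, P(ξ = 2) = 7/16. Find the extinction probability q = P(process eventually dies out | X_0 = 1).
q = 80/91

The pgf is f(s) = 5/13 + 37/208·s + 7/16·s². The extinction probability q is the smallest fixed point of f in [0, 1]. Setting s = f(s):
  7/16·s² + (37/208 − 1)·s + 5/13 = 0
  7/16·s² − (5/13 + 7/16)·s + 5/13 = 0
which factors as (s − 1)·(7/16·s − 5/13) = 0, giving roots s = 1 and s = (5/13)/(7/16) = 80/91.
Mean offspring μ = 37/208 + 2·7/16 = 219/208 > 1 (supercritical), so q < 1. The extinction probability is the smaller root: q = (5/13)/(7/16) = 80/91.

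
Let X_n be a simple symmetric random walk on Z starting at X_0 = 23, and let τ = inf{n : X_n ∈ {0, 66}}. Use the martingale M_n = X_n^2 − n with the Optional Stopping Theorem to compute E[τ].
E[τ] = 989

M_n = X_n^2 − n is a martingale (since E[X_{n+1}^2 | F_n] = X_n^2 + 1). By OST (τ has finite mean in a bounded region), E[M_τ] = E[M_0] = X_0^2 − 0 = 23^2 = 529. Also E[M_τ] = E[X_τ^2] − E[τ]. The walk exits at 0 or 66, with P(hit 66 first) = 23/66, so E[X_τ^2] = 66^2 · 23/66 + 0 = 1518. Thus E[τ] = E[X_τ^2] − E[M_τ] = 1518 − 529 = 989 = 23(66 − 23) = 989.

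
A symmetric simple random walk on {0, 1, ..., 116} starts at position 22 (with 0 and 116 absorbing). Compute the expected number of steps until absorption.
E[τ | X_0 = 22] = 2068

Let v_k = E[τ | X_0 = k]. Boundary: v_0 = v_116 = 0. Recurrence: v_k = 1 + (v_{k-1} + v_{k+1})/2 for 1 ≤ k ≤ 115. The particular solution to v_k − (v_{k-1} + v_{k+1})/2 = 1 is v_k = −k^2. Adding homogeneous solution A + B k and matching boundaries gives v_k = k (116 − k). Substituting k = 22: v_22 = 22 · 94 = 2068.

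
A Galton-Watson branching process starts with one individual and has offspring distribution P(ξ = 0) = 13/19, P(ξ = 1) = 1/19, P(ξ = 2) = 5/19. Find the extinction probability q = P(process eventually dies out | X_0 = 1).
q = 1

Mean offspring μ = 0·13/19 + 1·1/19 + 2·5/19 = 11/19 ≤ 1. For μ ≤ 1 with offspring not concentrated at 1, the Galton-Watson process goes extinct almost surely, so q = 1.
(Algebraic check: The pgf is f(s) = 13/19 + 1/19·s + 5/19·s². The extinction probability q is the smallest fixed point of f in [0, 1]. Setting s = f(s):
  5/19·s² + (1/19 − 1)·s + 13/19 = 0
  5/19·s² − (13/19 + 5/19)·s + 13/19 = 0
which factors as (s − 1)·(5/19·s − 13/19) = 0, giving roots s = 1 and s = (13/19)/(5/19) = 13/5. Since 13/5 ≥ 1, the smallest root in [0, 1] is s = 1.)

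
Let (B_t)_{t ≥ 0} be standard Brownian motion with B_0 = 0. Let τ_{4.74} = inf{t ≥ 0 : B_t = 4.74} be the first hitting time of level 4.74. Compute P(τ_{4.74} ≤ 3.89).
P(τ_{4.74} ≤ 3.89) = 2(1 − Φ(4.74/√3.89)) = 2(1 − Φ(2.4033)) ≈ 0.0162

By the reflection principle for standard BM, P(τ_b ≤ t) = 2 · P(B_t ≥ b). Since B_t ~ N(0, t), P(B_t ≥ 4.74) = 1 − Φ(4.74/√t) = 1 − Φ(4.74/√3.89) = 1 − Φ(2.4033) ≈ 0.00812. Doubling: P(τ_{4.74} ≤ 3.89) ≈ 2 · 0.00812 = 0.01624 ≈ 0.0162.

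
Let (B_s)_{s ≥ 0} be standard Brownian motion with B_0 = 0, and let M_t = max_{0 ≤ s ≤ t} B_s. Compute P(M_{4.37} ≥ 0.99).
P(M_{4.37} ≥ 0.99) = 2·P(B_{4.37} ≥ 0.99) = 2(1 − Φ(0.99/√4.37)) ≈ 0.6358

By the reflection principle for Brownian motion, P(M_t ≥ a) = 2 · P(B_t ≥ a) for a ≥ 0. Since B_t ~ N(0, t), P(B_t ≥ 0.99) = 1 − Φ(0.99/√t) = 1 − Φ(0.99/√4.37) = 1 − Φ(0.4736). So
  P(M_{4.37} ≥ 0.99) = 2(1 − Φ(0.4736)) ≈ 0.6358.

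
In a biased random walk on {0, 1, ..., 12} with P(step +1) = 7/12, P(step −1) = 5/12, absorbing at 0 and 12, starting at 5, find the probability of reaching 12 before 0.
P(hit 12 before 0) = (1 − (5/7)^5) / (1 − (5/7)^12) = 5633857663/6798573288

Let u_k denote P(reach 12 before 0 | start at k). Boundary: u_0 = 0, u_12 = 1. Recurrence: u_k = 7/12·u_{k+1} + 5/12·u_{k-1} for 1 ≤ k ≤ 11. Try u_k = A + B·r^k with r = q/p = (5/12)/(7/12) = 5/7. Substitution satisfies the recurrence; boundary conditions give:
  u_k = (1 − r^k) / (1 − r^N) = (1 − (5/7)^5) / (1 − (5/7)^12) = 5633857663/6798573288.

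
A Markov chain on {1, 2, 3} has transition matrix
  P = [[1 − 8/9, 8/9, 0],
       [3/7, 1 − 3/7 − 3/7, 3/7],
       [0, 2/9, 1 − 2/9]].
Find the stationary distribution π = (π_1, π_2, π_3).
π = (27/191, 56/191, 108/191)

This is a birth-death chain on three states, which satisfies detailed balance: π_1 · P_{12} = π_2 · P_{21} and π_2 · P_{23} = π_3 · P_{32}.
From π_1 · 8/9 = π_2 · 3/7: π_2/π_1 = (8/9)/(3/7) = 56/27.
From π_2 · 3/7 = π_3 · 2/9: π_3/π_2 = (3/7)/(2/9) = 27/14.
Take π_1 proportional to 1; then unnormalized π = (1, 56/27, 4). Normalize by dividing by the sum 191/27:
  π = (27/191, 56/191, 108/191).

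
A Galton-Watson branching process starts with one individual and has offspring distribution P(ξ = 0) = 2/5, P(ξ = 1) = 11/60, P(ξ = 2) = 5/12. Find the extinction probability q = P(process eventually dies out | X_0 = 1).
q = 24/25

The pgf is f(s) = 2/5 + 11/60·s + 5/12·s². The extinction probability q is the smallest fixed point of f in [0, 1]. Setting s = f(s):
  5/12·s² + (11/60 − 1)·s + 2/5 = 0
  5/12·s² − (2/5 + 5/12)·s + 2/5 = 0
which factors as (s − 1)·(5/12·s − 2/5) = 0, giving roots s = 1 and s = (2/5)/(5/12) = 24/25.
Mean offspring μ = 11/60 + 2·5/12 = 61/60 > 1 (supercritical), so q < 1. The extinction probability is the smaller root: q = (2/5)/(5/12) = 24/25.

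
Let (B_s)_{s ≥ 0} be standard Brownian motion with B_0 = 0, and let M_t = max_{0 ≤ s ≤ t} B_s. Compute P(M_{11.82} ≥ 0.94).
P(M_{11.82} ≥ 0.94) = 2·P(B_{11.82} ≥ 0.94) = 2(1 − Φ(0.94/√11.82)) ≈ 0.7845

By the reflection principle for Brownian motion, P(M_t ≥ a) = 2 · P(B_t ≥ a) for a ≥ 0. Since B_t ~ N(0, t), P(B_t ≥ 0.94) = 1 − Φ(0.94/√t) = 1 − Φ(0.94/√11.82) = 1 − Φ(0.2734). So
  P(M_{11.82} ≥ 0.94) = 2(1 − Φ(0.2734)) ≈ 0.7845.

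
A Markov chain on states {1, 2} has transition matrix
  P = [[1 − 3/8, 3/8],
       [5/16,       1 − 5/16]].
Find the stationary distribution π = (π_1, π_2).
π_1 = 5/11, π_2 = 6/11

Solve πP = π with π_1 + π_2 = 1. From πP = π: π_1 · (1 − 3/8) + π_2 · 5/16 = π_1 ⇒ π_2 · 5/16 = π_1 · 3/8 ⇒ π_2/π_1 = (3/8)/(5/16) = 6/5. Together with π_1 + π_2 = 1:
  π_1 = (5/16)/(3/8 + 5/16) = (5/16)/(11/16) = 5/11,
  π_2 = (3/8)/(3/8 + 5/16) = (3/8)/(11/16) = 6/11.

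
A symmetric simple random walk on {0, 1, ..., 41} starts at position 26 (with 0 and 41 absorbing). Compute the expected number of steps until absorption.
E[τ | X_0 = 26] = 390

Let v_k = E[τ | X_0 = k]. Boundary: v_0 = v_41 = 0. Recurrence: v_k = 1 + (v_{k-1} + v_{k+1})/2 for 1 ≤ k ≤ 40. The particular solution to v_k − (v_{k-1} + v_{k+1})/2 = 1 is v_k = −k^2. Adding homogeneous solution A + B k and matching boundaries gives v_k = k (41 − k). Substituting k = 26: v_26 = 26 · 15 = 390.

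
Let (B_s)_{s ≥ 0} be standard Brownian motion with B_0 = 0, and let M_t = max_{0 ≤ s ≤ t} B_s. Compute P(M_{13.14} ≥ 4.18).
P(M_{13.14} ≥ 4.18) = 2·P(B_{13.14} ≥ 4.18) = 2(1 − Φ(4.18/√13.14)) ≈ 0.2489

By the reflection principle for Brownian motion, P(M_t ≥ a) = 2 · P(B_t ≥ a) for a ≥ 0. Since B_t ~ N(0, t), P(B_t ≥ 4.18) = 1 − Φ(4.18/√t) = 1 − Φ(4.18/√13.14) = 1 − Φ(1.1531). So
  P(M_{13.14} ≥ 4.18) = 2(1 − Φ(1.1531)) ≈ 0.2489.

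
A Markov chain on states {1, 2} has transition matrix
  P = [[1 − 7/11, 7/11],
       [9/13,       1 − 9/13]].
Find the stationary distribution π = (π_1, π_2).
π_1 = 99/190, π_2 = 91/190

Solve πP = π with π_1 + π_2 = 1. From πP = π: π_1 · (1 − 7/11) + π_2 · 9/13 = π_1 ⇒ π_2 · 9/13 = π_1 · 7/11 ⇒ π_2/π_1 = (7/11)/(9/13) = 91/99. Together with π_1 + π_2 = 1:
  π_1 = (9/13)/(7/11 + 9/13) = (9/13)/(190/143) = 99/190,
  π_2 = (7/11)/(7/11 + 9/13) = (7/11)/(190/143) = 91/190.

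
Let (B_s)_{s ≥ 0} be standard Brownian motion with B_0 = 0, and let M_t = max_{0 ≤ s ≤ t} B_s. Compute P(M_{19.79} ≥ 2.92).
P(M_{19.79} ≥ 2.92) = 2·P(B_{19.79} ≥ 2.92) = 2(1 − Φ(2.92/√19.79)) ≈ 0.5116

By the reflection principle for Brownian motion, P(M_t ≥ a) = 2 · P(B_t ≥ a) for a ≥ 0. Since B_t ~ N(0, t), P(B_t ≥ 2.92) = 1 − Φ(2.92/√t) = 1 − Φ(2.92/√19.79) = 1 − Φ(0.6564). So
  P(M_{19.79} ≥ 2.92) = 2(1 − Φ(0.6564)) ≈ 0.5116.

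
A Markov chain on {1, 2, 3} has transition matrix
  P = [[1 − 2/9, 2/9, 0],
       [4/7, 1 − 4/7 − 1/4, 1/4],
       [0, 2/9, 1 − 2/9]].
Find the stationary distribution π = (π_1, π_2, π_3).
π = (144/263, 56/263, 63/263)

This is a birth-death chain on three states, which satisfies detailed balance: π_1 · P_{12} = π_2 · P_{21} and π_2 · P_{23} = π_3 · P_{32}.
From π_1 · 2/9 = π_2 · 4/7: π_2/π_1 = (2/9)/(4/7) = 7/18.
From π_2 · 1/4 = π_3 · 2/9: π_3/π_2 = (1/4)/(2/9) = 9/8.
Take π_1 proportional to 1; then unnormalized π = (1, 7/18, 7/16). Normalize by dividing by the sum 263/144:
  π = (144/263, 56/263, 63/263).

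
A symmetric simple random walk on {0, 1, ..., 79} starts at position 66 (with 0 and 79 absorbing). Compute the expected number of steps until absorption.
E[τ | X_0 = 66] = 858

Let v_k = E[τ | X_0 = k]. Boundary: v_0 = v_79 = 0. Recurrence: v_k = 1 + (v_{k-1} + v_{k+1})/2 for 1 ≤ k ≤ 78. The particular solution to v_k − (v_{k-1} + v_{k+1})/2 = 1 is v_k = −k^2. Adding homogeneous solution A + B k and matching boundaries gives v_k = k (79 − k). Substituting k = 66: v_66 = 66 · 13 = 858.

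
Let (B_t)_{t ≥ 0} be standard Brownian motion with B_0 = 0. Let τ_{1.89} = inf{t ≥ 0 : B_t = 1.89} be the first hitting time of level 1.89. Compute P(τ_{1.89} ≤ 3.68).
P(τ_{1.89} ≤ 3.68) = 2(1 − Φ(1.89/√3.68)) = 2(1 − Φ(0.9852)) ≈ 0.3245

By the reflection principle for standard BM, P(τ_b ≤ t) = 2 · P(B_t ≥ b). Since B_t ~ N(0, t), P(B_t ≥ 1.89) = 1 − Φ(1.89/√t) = 1 − Φ(1.89/√3.68) = 1 − Φ(0.9852) ≈ 0.16226. Doubling: P(τ_{1.89} ≤ 3.68) ≈ 2 · 0.16226 = 0.32452 ≈ 0.3245.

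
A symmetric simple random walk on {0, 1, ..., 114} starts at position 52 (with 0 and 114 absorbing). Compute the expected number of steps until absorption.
E[τ | X_0 = 52] = 3224

Let v_k = E[τ | X_0 = k]. Boundary: v_0 = v_114 = 0. Recurrence: v_k = 1 + (v_{k-1} + v_{k+1})/2 for 1 ≤ k ≤ 113. The particular solution to v_k − (v_{k-1} + v_{k+1})/2 = 1 is v_k = −k^2. Adding homogeneous solution A + B k and matching boundaries gives v_k = k (114 − k). Substituting k = 52: v_52 = 52 · 62 = 3224.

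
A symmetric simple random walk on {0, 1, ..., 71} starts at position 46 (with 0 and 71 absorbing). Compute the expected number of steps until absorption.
E[τ | X_0 = 46] = 1150

Let v_k = E[τ | X_0 = k]. Boundary: v_0 = v_71 = 0. Recurrence: v_k = 1 + (v_{k-1} + v_{k+1})/2 for 1 ≤ k ≤ 70. The particular solution to v_k − (v_{k-1} + v_{k+1})/2 = 1 is v_k = −k^2. Adding homogeneous solution A + B k and matching boundaries gives v_k = k (71 − k). Substituting k = 46: v_46 = 46 · 25 = 1150.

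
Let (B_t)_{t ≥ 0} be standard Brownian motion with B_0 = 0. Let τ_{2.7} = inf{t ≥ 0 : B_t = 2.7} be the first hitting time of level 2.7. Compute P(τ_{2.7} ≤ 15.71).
P(τ_{2.7} ≤ 15.71) = 2(1 − Φ(2.7/√15.71)) = 2(1 − Φ(0.6812)) ≈ 0.4957

By the reflection principle for standard BM, P(τ_b ≤ t) = 2 · P(B_t ≥ b). Since B_t ~ N(0, t), P(B_t ≥ 2.7) = 1 − Φ(2.7/√t) = 1 − Φ(2.7/√15.71) = 1 − Φ(0.6812) ≈ 0.24787. Doubling: P(τ_{2.7} ≤ 15.71) ≈ 2 · 0.24787 = 0.49574 ≈ 0.4957.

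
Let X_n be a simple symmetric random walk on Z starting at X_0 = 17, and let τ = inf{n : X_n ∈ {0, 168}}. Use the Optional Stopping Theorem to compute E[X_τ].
E[X_τ] = 17

X_n is a martingale and τ is a bounded-mean stopping time (indeed τ is finite a.s. with bounded expectation since the walk is in a bounded region). By the OST, E[X_τ] = E[X_0] = 17. Equivalently: E[X_τ] = 168 · P(hit 168 first) + 0 · P(hit 0 first) = 168 · (17/168) = 17.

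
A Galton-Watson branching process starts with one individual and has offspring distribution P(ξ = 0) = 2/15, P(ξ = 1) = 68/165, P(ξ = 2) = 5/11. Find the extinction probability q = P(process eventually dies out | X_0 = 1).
q = 22/75

The pgf is f(s) = 2/15 + 68/165·s + 5/11·s². The extinction probability q is the smallest fixed point of f in [0, 1]. Setting s = f(s):
  5/11·s² + (68/165 − 1)·s + 2/15 = 0
  5/11·s² − (2/15 + 5/11)·s + 2/15 = 0
which factors as (s − 1)·(5/11·s − 2/15) = 0, giving roots s = 1 and s = (2/15)/(5/11) = 22/75.
Mean offspring μ = 68/165 + 2·5/11 = 218/165 > 1 (supercritical), so q < 1. The extinction probability is the smaller root: q = (2/15)/(5/11) = 22/75.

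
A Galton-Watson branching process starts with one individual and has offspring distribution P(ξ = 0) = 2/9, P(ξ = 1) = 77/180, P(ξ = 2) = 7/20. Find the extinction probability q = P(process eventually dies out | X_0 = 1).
q = 40/63

The pgf is f(s) = 2/9 + 77/180·s + 7/20·s². The extinction probability q is the smallest fixed point of f in [0, 1]. Setting s = f(s):
  7/20·s² + (77/180 − 1)·s + 2/9 = 0
  7/20·s² − (2/9 + 7/20)·s + 2/9 = 0
which factors as (s − 1)·(7/20·s − 2/9) = 0, giving roots s = 1 and s = (2/9)/(7/20) = 40/63.
Mean offspring μ = 77/180 + 2·7/20 = 203/180 > 1 (supercritical), so q < 1. The extinction probability is the smaller root: q = (2/9)/(7/20) = 40/63.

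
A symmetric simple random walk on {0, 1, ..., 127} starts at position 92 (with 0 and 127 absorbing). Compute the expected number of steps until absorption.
E[τ | X_0 = 92] = 3220

Let v_k = E[τ | X_0 = k]. Boundary: v_0 = v_127 = 0. Recurrence: v_k = 1 + (v_{k-1} + v_{k+1})/2 for 1 ≤ k ≤ 126. The particular solution to v_k − (v_{k-1} + v_{k+1})/2 = 1 is v_k = −k^2. Adding homogeneous solution A + B k and matching boundaries gives v_k = k (127 − k). Substituting k = 92: v_92 = 92 · 35 = 3220.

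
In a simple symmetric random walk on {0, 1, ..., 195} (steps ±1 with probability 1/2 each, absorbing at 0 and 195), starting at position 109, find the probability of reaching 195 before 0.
P(hit 195 before 0) = 109/195

Let u_k = P(hit 195 before 0 | start at k). Then u_0 = 0, u_195 = 1, and u_k = u_{k-1}/2 + u_{k+1}/2 for 1 ≤ k ≤ 194. This harmonic recurrence is solved by u_k = k/195, giving u_109 = 109/195.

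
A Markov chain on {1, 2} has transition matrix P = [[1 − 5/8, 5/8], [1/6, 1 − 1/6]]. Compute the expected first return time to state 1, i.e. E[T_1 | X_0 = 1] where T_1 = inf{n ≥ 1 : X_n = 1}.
E[T_1 | X_0 = 1] = 1/π_1 = 19/4

For an irreducible recurrent Markov chain with stationary distribution π, E[T_i | X_0 = i] = 1/π_i (Kac's formula). Here π_1 = (1/6)/(5/8 + 1/6) = (1/6)/(19/24) = 4/19, so E[T_1 | X_0 = 1] = 1/π_1 = (5/8 + 1/6)/(1/6) = (19/24)/(1/6) = 19/4.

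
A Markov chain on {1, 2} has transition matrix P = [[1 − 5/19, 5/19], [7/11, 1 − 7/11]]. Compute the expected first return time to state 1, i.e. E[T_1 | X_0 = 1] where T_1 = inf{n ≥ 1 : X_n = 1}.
E[T_1 | X_0 = 1] = 1/π_1 = 188/133

For an irreducible recurrent Markov chain with stationary distribution π, E[T_i | X_0 = i] = 1/π_i (Kac's formula). Here π_1 = (7/11)/(5/19 + 7/11) = (7/11)/(188/209) = 133/188, so E[T_1 | X_0 = 1] = 1/π_1 = (5/19 + 7/11)/(7/11) = (188/209)/(7/11) = 188/133.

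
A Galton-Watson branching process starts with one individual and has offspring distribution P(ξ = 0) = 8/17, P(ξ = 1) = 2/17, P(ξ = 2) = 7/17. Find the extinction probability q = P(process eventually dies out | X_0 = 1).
q = 1

Mean offspring μ = 0·8/17 + 1·2/17 + 2·7/17 = 16/17 ≤ 1. For μ ≤ 1 with offspring not concentrated at 1, the Galton-Watson process goes extinct almost surely, so q = 1.
(Algebraic check: The pgf is f(s) = 8/17 + 2/17·s + 7/17·s². The extinction probability q is the smallest fixed point of f in [0, 1]. Setting s = f(s):
  7/17·s² + (2/17 − 1)·s + 8/17 = 0
  7/17·s² − (8/17 + 7/17)·s + 8/17 = 0
which factors as (s − 1)·(7/17·s − 8/17) = 0, giving roots s = 1 and s = (8/17)/(7/17) = 8/7. Since 8/7 ≥ 1, the smallest root in [0, 1] is s = 1.)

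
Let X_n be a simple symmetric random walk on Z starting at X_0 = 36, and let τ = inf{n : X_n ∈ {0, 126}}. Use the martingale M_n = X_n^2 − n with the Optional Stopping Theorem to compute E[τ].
E[τ] = 3240

M_n = X_n^2 − n is a martingale (since E[X_{n+1}^2 | F_n] = X_n^2 + 1). By OST (τ has finite mean in a bounded region), E[M_τ] = E[M_0] = X_0^2 − 0 = 36^2 = 1296. Also E[M_τ] = E[X_τ^2] − E[τ]. The walk exits at 0 or 126, with P(hit 126 first) = 36/126, so E[X_τ^2] = 126^2 · 36/126 + 0 = 4536. Thus E[τ] = E[X_τ^2] − E[M_τ] = 4536 − 1296 = 3240 = 36(126 − 36) = 3240.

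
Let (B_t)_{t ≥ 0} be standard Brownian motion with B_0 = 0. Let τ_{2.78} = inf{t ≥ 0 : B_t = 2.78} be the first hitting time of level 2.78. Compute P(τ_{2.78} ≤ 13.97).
P(τ_{2.78} ≤ 13.97) = 2(1 − Φ(2.78/√13.97)) = 2(1 − Φ(0.7438)) ≈ 0.4570

By the reflection principle for standard BM, P(τ_b ≤ t) = 2 · P(B_t ≥ b). Since B_t ~ N(0, t), P(B_t ≥ 2.78) = 1 − Φ(2.78/√t) = 1 − Φ(2.78/√13.97) = 1 − Φ(0.7438) ≈ 0.22850. Doubling: P(τ_{2.78} ≤ 13.97) ≈ 2 · 0.22850 = 0.45700 ≈ 0.4570.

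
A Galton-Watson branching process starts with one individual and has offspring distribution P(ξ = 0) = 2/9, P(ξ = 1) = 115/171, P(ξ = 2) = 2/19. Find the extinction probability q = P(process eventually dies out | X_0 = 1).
q = 1

Mean offspring μ = 0·2/9 + 1·115/171 + 2·2/19 = 151/171 ≤ 1. For μ ≤ 1 with offspring not concentrated at 1, the Galton-Watson process goes extinct almost surely, so q = 1.
(Algebraic check: The pgf is f(s) = 2/9 + 115/171·s + 2/19·s². The extinction probability q is the smallest fixed point of f in [0, 1]. Setting s = f(s):
  2/19·s² + (115/171 − 1)·s + 2/9 = 0
  2/19·s² − (2/9 + 2/19)·s + 2/9 = 0
which factors as (s − 1)·(2/19·s − 2/9) = 0, giving roots s = 1 and s = (2/9)/(2/19) = 19/9. Since 19/9 ≥ 1, the smallest root in [0, 1] is s = 1.)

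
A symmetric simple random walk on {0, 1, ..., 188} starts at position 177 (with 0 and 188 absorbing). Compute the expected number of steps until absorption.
E[τ | X_0 = 177] = 1947

Let v_k = E[τ | X_0 = k]. Boundary: v_0 = v_188 = 0. Recurrence: v_k = 1 + (v_{k-1} + v_{k+1})/2 for 1 ≤ k ≤ 187. The particular solution to v_k − (v_{k-1} + v_{k+1})/2 = 1 is v_k = −k^2. Adding homogeneous solution A + B k and matching boundaries gives v_k = k (188 − k). Substituting k = 177: v_177 = 177 · 11 = 1947.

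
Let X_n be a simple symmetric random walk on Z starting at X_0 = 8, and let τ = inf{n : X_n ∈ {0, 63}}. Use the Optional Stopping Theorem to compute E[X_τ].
E[X_τ] = 8

X_n is a martingale and τ is a bounded-mean stopping time (indeed τ is finite a.s. with bounded expectation since the walk is in a bounded region). By the OST, E[X_τ] = E[X_0] = 8. Equivalently: E[X_τ] = 63 · P(hit 63 first) + 0 · P(hit 0 first) = 63 · (8/63) = 8.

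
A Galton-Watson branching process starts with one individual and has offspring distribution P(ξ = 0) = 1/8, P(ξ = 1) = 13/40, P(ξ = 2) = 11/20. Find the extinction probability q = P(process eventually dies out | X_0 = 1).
q = 5/22

The pgf is f(s) = 1/8 + 13/40·s + 11/20·s². The extinction probability q is the smallest fixed point of f in [0, 1]. Setting s = f(s):
  11/20·s² + (13/40 − 1)·s + 1/8 = 0
  11/20·s² − (1/8 + 11/20)·s + 1/8 = 0
which factors as (s − 1)·(11/20·s − 1/8) = 0, giving roots s = 1 and s = (1/8)/(11/20) = 5/22.
Mean offspring μ = 13/40 + 2·11/20 = 57/40 > 1 (supercritical), so q < 1. The extinction probability is the smaller root: q = (1/8)/(11/20) = 5/22.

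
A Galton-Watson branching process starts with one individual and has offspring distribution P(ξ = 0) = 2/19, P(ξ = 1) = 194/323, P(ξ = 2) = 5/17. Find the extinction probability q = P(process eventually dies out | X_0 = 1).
q = 34/95

The pgf is f(s) = 2/19 + 194/323·s + 5/17·s². The extinction probability q is the smallest fixed point of f in [0, 1]. Setting s = f(s):
  5/17·s² + (194/323 − 1)·s + 2/19 = 0
  5/17·s² − (2/19 + 5/17)·s + 2/19 = 0
which factors as (s − 1)·(5/17·s − 2/19) = 0, giving roots s = 1 and s = (2/19)/(5/17) = 34/95.
Mean offspring μ = 194/323 + 2·5/17 = 384/323 > 1 (supercritical), so q < 1. The extinction probability is the smaller root: q = (2/19)/(5/17) = 34/95.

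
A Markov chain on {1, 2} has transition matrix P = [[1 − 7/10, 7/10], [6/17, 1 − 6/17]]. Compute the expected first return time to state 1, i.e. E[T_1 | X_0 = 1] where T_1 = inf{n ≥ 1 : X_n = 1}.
E[T_1 | X_0 = 1] = 1/π_1 = 179/60

For an irreducible recurrent Markov chain with stationary distribution π, E[T_i | X_0 = i] = 1/π_i (Kac's formula). Here π_1 = (6/17)/(7/10 + 6/17) = (6/17)/(179/170) = 60/179, so E[T_1 | X_0 = 1] = 1/π_1 = (7/10 + 6/17)/(6/17) = (179/170)/(6/17) = 179/60.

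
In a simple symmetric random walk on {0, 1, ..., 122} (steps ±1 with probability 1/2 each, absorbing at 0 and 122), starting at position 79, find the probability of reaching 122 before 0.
P(hit 122 before 0) = 79/122

Let u_k = P(hit 122 before 0 | start at k). Then u_0 = 0, u_122 = 1, and u_k = u_{k-1}/2 + u_{k+1}/2 for 1 ≤ k ≤ 121. This harmonic recurrence is solved by u_k = k/122, giving u_79 = 79/122.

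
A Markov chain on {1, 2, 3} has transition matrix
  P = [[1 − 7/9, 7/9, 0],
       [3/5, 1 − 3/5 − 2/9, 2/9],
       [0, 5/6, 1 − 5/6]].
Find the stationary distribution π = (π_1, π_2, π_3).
π = (81/214, 105/214, 14/107)

This is a birth-death chain on three states, which satisfies detailed balance: π_1 · P_{12} = π_2 · P_{21} and π_2 · P_{23} = π_3 · P_{32}.
From π_1 · 7/9 = π_2 · 3/5: π_2/π_1 = (7/9)/(3/5) = 35/27.
From π_2 · 2/9 = π_3 · 5/6: π_3/π_2 = (2/9)/(5/6) = 4/15.
Take π_1 proportional to 1; then unnormalized π = (1, 35/27, 28/81). Normalize by dividing by the sum 214/81:
  π = (81/214, 105/214, 14/107).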